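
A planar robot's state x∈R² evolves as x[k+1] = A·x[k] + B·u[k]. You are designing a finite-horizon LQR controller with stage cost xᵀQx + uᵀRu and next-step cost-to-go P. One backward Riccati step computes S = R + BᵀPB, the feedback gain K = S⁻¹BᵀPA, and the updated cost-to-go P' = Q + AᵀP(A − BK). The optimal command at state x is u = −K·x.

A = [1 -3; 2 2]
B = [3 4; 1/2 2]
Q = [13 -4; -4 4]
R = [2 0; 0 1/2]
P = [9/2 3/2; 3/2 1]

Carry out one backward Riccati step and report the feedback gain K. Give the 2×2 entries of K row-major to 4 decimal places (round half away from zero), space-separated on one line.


BᵀP = [14.2500 5.0000; 21.0000 8.0000]
S = R + BᵀPB = [2 0; 0 1/2] + [45.2500 67.0000; 67.0000 100.0000] = [47.2500 67.0000; 67.0000 100.5000]
BᵀPA = [24.2500 -32.7500; 37.0000 -47.0000]
K = S⁻¹·BᵀPA = [-0.1613 -0.5484; 0.4757 -0.1021]
A−BK = [-0.4189 -0.9466; 1.1293 2.4783]
AᵀP(A−BK) = [0.8109 1.5750; 1.5750 3.7430]
P' = Q + AᵀP(A−BK) = [13.8109 -2.4250; -2.4250 7.7430]
tr(P') = 21.5539

-0.1613 -0.5484 0.4757 -0.1021


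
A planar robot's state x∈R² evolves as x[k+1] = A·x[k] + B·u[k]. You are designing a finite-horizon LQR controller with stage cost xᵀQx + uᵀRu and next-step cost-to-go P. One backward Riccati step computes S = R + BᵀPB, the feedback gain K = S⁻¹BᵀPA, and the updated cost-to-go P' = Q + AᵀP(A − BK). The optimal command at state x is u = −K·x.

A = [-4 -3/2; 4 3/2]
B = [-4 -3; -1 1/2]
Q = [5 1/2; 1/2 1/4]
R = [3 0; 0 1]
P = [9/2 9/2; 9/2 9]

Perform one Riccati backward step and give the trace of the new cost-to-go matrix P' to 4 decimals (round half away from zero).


BᵀP = [-22.5000 -27.0000; -11.2500 -9.0000]
S = R + BᵀPB = [3 0; 0 1] + [117.0000 54.0000; 54.0000 29.2500] = [120.0000 54.0000; 54.0000 30.2500]
BᵀPA = [-18.0000 -6.7500; 9.0000 3.3750]
K = S⁻¹·BᵀPA = [-1.4433 -0.5412; 2.8739 1.0777]
A−BK = [-1.1513 -0.4317; 1.1197 0.4199]
AᵀP(A−BK) = [20.1555 7.5583; 7.5583 2.8344]
P' = Q + AᵀP(A−BK) = [25.1555 8.0583; 8.0583 3.0844]
tr(P') = 28.2398

28.2398


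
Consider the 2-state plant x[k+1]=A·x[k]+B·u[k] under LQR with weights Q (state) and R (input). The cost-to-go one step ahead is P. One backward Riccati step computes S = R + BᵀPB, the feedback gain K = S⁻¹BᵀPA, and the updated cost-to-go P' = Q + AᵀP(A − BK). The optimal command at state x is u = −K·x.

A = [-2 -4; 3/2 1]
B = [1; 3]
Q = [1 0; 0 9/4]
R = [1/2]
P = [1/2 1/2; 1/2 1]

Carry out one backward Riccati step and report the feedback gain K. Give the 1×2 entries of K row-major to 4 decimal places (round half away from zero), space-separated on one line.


0.0962 -0.3462

BᵀP = [2.0000 3.5000]
S = R + BᵀPB = [1/2] + [12.5000] = [13.0000]
BᵀPA = [1.2500 -4.5000]
K = S⁻¹·BᵀPA = [0.0962 -0.3462]
A−BK = [-2.0962 -3.6538; 1.2115 2.0385]
AᵀP(A−BK) = [1.1298 1.9327; 1.9327 3.4423]
P' = Q + AᵀP(A−BK) = [2.1298 1.9327; 1.9327 5.6923]
tr(P') = 7.8221


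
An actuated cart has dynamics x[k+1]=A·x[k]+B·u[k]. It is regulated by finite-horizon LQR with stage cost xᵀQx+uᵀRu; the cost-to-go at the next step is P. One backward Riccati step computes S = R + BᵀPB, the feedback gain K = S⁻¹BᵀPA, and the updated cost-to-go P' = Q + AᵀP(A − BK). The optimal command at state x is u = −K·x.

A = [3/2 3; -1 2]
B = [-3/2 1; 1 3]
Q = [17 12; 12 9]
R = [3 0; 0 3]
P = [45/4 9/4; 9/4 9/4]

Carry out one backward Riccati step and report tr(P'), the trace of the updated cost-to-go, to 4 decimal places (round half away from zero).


36.2857

BᵀP = [-14.6250 -1.1250; 18.0000 9.0000]
S = R + BᵀPB = [3 0; 0 3] + [20.8125 -18.0000; -18.0000 45.0000] = [23.8125 -18.0000; -18.0000 48.0000]
BᵀPA = [-20.8125 -46.1250; 18.0000 72.0000]
K = S⁻¹·BᵀPA = [-0.8242 -1.1209; 0.0659 1.0797]
A−BK = [0.1978 0.2390; -0.3736 -0.1181]
AᵀP(A−BK) = [2.4725 3.3626; 3.3626 7.8132]
P' = Q + AᵀP(A−BK) = [19.4725 15.3626; 15.3626 16.8132]
tr(P') = 36.2857


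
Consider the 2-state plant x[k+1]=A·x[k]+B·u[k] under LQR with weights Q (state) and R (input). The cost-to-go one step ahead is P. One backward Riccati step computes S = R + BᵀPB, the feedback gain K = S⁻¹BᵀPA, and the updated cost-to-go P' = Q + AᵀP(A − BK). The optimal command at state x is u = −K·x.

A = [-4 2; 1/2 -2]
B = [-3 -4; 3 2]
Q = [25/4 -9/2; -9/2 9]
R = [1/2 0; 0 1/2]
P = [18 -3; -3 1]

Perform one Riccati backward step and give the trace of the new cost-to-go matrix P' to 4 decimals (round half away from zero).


16.6183

BᵀP = [-63.0000 12.0000; -78.0000 14.0000]
S = R + BᵀPB = [1/2 0; 0 1/2] + [225.0000 276.0000; 276.0000 340.0000] = [225.5000 276.0000; 276.0000 340.5000]
BᵀPA = [258.0000 -150.0000; 319.0000 -184.0000]
K = S⁻¹·BᵀPA = [-0.3214 -0.4796; 1.1974 -0.1516]
A−BK = [-0.1747 -0.0453; -0.9306 -0.2579]
AᵀP(A−BK) = [1.2084 0.1071; 0.1071 0.1599]
P' = Q + AᵀP(A−BK) = [7.4584 -4.3929; -4.3929 9.1599]
tr(P') = 16.6183


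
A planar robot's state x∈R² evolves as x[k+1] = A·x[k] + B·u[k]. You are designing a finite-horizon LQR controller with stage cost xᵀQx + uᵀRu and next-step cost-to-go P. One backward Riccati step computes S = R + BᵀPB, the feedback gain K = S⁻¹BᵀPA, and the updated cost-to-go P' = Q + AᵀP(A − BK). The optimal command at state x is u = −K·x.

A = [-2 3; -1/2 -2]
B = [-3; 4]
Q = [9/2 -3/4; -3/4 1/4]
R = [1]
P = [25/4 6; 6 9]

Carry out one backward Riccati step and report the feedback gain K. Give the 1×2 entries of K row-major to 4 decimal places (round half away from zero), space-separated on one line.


-0.3406 -0.3537

BᵀP = [5.2500 18.0000]
S = R + BᵀPB = [1] + [56.2500] = [57.2500]
BᵀPA = [-19.5000 -20.2500]
K = S⁻¹·BᵀPA = [-0.3406 -0.3537]
A−BK = [-3.0218 1.9389; 0.8624 -0.5852]
AᵀP(A−BK) = [32.6081 -20.3974; -20.3974 13.0873]
P' = Q + AᵀP(A−BK) = [37.1081 -21.1474; -21.1474 13.3373]
tr(P') = 50.4454


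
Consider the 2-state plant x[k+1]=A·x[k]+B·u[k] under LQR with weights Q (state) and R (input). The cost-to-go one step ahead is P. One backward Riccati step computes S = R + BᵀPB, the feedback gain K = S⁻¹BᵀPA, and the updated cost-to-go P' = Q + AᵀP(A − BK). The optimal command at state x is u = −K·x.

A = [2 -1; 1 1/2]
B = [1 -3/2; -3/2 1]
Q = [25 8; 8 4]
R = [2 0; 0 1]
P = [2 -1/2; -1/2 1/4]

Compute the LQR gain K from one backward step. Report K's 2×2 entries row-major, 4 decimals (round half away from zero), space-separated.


BᵀP = [2.7500 -0.8750; -3.5000 1.0000]
S = R + BᵀPB = [2 0; 0 1] + [4.0625 -5.0000; -5.0000 6.2500] = [6.0625 -5.0000; -5.0000 7.2500]
BᵀPA = [4.6250 -3.1875; -6.0000 4.0000]
K = S⁻¹·BᵀPA = [0.1863 -0.1641; -0.6991 0.4386]
A−BK = [0.7650 -0.1781; 1.9786 -0.1847]
AᵀP(A−BK) = [1.1937 -0.4847; -0.4847 0.2852]
P' = Q + AᵀP(A−BK) = [26.1937 7.5153; 7.5153 4.2852]
tr(P') = 30.4790

0.1863 -0.1641 -0.6991 0.4386


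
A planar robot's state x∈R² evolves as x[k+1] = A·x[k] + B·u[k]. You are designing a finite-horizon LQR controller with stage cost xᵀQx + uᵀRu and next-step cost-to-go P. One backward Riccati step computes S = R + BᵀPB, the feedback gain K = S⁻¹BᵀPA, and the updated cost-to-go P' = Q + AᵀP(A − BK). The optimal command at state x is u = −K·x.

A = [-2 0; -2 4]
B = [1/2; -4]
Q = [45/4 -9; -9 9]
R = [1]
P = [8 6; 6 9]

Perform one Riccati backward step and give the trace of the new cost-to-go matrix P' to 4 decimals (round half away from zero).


BᵀP = [-20.0000 -33.0000]
S = R + BᵀPB = [1] + [122.0000] = [123.0000]
BᵀPA = [106.0000 -132.0000]
K = S⁻¹·BᵀPA = [0.8618 -1.0732]
A−BK = [-2.4309 0.5366; 1.4472 -0.2927]
AᵀP(A−BK) = [24.6504 -6.2439; -6.2439 2.3415]
P' = Q + AᵀP(A−BK) = [35.9004 -15.2439; -15.2439 11.3415]
tr(P') = 47.2419

47.2419


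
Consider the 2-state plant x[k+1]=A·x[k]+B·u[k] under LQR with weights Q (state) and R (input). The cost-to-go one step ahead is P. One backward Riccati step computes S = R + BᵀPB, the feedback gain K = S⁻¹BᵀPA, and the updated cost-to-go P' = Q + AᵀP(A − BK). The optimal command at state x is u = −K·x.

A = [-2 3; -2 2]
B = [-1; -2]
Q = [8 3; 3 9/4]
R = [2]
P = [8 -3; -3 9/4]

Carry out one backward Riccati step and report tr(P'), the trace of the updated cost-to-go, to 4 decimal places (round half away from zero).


53.6786

BᵀP = [-2.0000 -1.5000]
S = R + BᵀPB = [2] + [5.0000] = [7.0000]
BᵀPA = [7.0000 -9.0000]
K = S⁻¹·BᵀPA = [1.0000 -1.2857]
A−BK = [-1.0000 1.7143; 0.0000 -0.5714]
AᵀP(A−BK) = [10.0000 -18.0000; -18.0000 33.4286]
P' = Q + AᵀP(A−BK) = [18.0000 -15.0000; -15.0000 35.6786]
tr(P') = 53.6786


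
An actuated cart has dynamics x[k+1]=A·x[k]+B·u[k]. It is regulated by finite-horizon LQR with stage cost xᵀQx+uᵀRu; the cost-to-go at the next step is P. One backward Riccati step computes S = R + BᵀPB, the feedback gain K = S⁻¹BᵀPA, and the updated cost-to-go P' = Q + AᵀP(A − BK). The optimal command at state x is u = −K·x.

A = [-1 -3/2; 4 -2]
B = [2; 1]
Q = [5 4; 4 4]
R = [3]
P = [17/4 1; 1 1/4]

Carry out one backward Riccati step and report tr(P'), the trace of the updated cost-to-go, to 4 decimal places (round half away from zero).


BᵀP = [9.5000 2.2500]
S = R + BᵀPB = [3] + [21.2500] = [24.2500]
BᵀPA = [-0.5000 -18.7500]
K = S⁻¹·BᵀPA = [-0.0206 -0.7732]
A−BK = [-0.9588 0.0464; 4.0206 -1.2268]
AᵀP(A−BK) = [0.2397 -0.0116; -0.0116 2.0651]
P' = Q + AᵀP(A−BK) = [5.2397 3.9884; 3.9884 6.0651]
tr(P') = 11.3048

11.3048


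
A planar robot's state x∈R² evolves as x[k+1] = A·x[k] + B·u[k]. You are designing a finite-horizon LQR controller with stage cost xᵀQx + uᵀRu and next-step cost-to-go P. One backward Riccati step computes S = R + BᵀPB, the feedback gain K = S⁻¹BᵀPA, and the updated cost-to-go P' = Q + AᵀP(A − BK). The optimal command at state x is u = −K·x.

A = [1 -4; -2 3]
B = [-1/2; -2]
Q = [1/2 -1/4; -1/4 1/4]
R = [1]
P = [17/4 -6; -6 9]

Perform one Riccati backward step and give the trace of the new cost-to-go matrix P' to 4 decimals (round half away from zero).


BᵀP = [9.8750 -15.0000]
S = R + BᵀPB = [1] + [25.0625] = [26.0625]
BᵀPA = [39.8750 -84.5000]
K = S⁻¹·BᵀPA = [1.5300 -3.2422]
A−BK = [1.7650 -5.6211; 1.0600 -3.4844]
AᵀP(A−BK) = [3.2422 -7.7170; -7.7170 19.0336]
P' = Q + AᵀP(A−BK) = [3.7422 -7.9670; -7.9670 19.2836]
tr(P') = 23.0258

23.0258


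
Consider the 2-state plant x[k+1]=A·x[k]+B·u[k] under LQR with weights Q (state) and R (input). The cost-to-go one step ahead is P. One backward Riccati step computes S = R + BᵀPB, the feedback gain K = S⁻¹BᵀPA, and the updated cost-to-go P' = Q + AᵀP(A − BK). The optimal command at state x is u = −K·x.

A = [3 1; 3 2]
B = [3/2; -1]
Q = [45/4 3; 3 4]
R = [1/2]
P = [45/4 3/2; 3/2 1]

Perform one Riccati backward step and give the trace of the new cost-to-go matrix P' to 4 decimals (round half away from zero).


BᵀP = [15.3750 1.2500]
S = R + BᵀPB = [1/2] + [21.8125] = [22.3125]
BᵀPA = [49.8750 17.8750]
K = S⁻¹·BᵀPA = [2.2353 0.8011]
A−BK = [-0.3529 -0.2017; 5.2353 2.8011]
AᵀP(A−BK) = [25.7647 13.2941; 13.2941 6.9300]
P' = Q + AᵀP(A−BK) = [37.0147 16.2941; 16.2941 10.9300]
tr(P') = 47.9447

47.9447


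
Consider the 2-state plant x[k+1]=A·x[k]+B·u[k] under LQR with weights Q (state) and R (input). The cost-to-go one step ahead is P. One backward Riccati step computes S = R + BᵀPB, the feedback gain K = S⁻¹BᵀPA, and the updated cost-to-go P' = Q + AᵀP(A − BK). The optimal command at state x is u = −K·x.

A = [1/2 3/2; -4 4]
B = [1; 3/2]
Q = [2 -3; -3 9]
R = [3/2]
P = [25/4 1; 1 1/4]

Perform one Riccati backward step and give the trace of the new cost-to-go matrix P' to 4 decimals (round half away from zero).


16.4675

BᵀP = [7.7500 1.3750]
S = R + BᵀPB = [3/2] + [9.8125] = [11.3125]
BᵀPA = [-1.6250 17.1250]
K = S⁻¹·BᵀPA = [-0.1436 1.5138]
A−BK = [0.6436 -0.0138; -3.7845 1.7293]
AᵀP(A−BK) = [1.3291 -0.8526; -0.8526 4.1385]
P' = Q + AᵀP(A−BK) = [3.3291 -3.8526; -3.8526 13.1385]
tr(P') = 16.4675


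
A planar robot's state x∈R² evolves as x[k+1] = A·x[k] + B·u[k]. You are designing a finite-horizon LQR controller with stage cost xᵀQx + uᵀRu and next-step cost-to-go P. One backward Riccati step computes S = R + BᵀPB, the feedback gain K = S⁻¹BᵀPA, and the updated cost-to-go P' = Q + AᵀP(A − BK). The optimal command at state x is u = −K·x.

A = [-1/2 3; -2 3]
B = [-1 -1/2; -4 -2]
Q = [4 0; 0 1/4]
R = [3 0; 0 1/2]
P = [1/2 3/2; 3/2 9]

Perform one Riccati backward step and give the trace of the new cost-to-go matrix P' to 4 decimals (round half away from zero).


BᵀP = [-6.5000 -37.5000; -3.2500 -18.7500]
S = R + BᵀPB = [3 0; 0 1/2] + [156.5000 78.2500; 78.2500 39.1250] = [159.5000 78.2500; 78.2500 39.6250]
BᵀPA = [78.2500 -132.0000; 39.1250 -66.0000]
K = S⁻¹·BᵀPA = [0.1985 -0.3348; 0.5954 -1.0044]
A−BK = [-0.0038 2.1630; -0.0152 -0.3481]
AᵀP(A−BK) = [0.2977 -0.5022; -0.5022 2.0117]
P' = Q + AᵀP(A−BK) = [4.2977 -0.5022; -0.5022 2.2617]
tr(P') = 6.5594

6.5594


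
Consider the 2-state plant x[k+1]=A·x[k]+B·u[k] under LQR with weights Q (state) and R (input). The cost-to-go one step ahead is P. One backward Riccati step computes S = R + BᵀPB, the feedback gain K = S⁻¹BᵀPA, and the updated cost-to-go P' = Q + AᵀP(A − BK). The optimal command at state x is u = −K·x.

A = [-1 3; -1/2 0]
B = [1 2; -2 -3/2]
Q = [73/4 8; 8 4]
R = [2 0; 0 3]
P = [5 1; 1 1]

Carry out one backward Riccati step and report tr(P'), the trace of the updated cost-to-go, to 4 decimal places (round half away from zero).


BᵀP = [3.0000 -1.0000; 8.5000 0.5000]
S = R + BᵀPB = [2 0; 0 3] + [5.0000 7.5000; 7.5000 16.2500] = [7.0000 7.5000; 7.5000 19.2500]
BᵀPA = [-2.5000 9.0000; -8.7500 25.5000]
K = S⁻¹·BᵀPA = [0.2229 -0.2293; -0.5414 1.4140]
A−BK = [-0.1401 0.4013; -0.8662 1.6624]
AᵀP(A−BK) = [2.0701 -4.7006; -4.7006 11.0064]
P' = Q + AᵀP(A−BK) = [20.3201 3.2994; 3.2994 15.0064]
tr(P') = 35.3264

35.3264


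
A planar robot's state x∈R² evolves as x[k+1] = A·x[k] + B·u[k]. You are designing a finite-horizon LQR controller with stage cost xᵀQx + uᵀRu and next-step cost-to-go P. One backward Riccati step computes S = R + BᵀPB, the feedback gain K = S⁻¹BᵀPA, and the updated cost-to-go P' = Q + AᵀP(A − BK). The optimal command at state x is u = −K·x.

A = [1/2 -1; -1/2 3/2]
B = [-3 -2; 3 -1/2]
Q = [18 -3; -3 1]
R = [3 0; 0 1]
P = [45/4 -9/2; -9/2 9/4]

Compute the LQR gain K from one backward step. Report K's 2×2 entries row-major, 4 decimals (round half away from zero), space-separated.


-0.1354 0.3509 -0.0703 0.0654

BᵀP = [-47.2500 20.2500; -20.2500 7.8750]
S = R + BᵀPB = [3 0; 0 1] + [202.5000 84.3750; 84.3750 36.5625] = [205.5000 84.3750; 84.3750 37.5625]
BᵀPA = [-33.7500 77.6250; -14.0625 32.0625]
K = S⁻¹·BᵀPA = [-0.1354 0.3509; -0.0703 0.0654]
A−BK = [-0.0467 0.1835; -0.1291 0.4800]
AᵀP(A−BK) = [0.0677 -0.1754; -0.1754 0.4782]
P' = Q + AᵀP(A−BK) = [18.0677 -3.1754; -3.1754 1.4782]
tr(P') = 19.5458


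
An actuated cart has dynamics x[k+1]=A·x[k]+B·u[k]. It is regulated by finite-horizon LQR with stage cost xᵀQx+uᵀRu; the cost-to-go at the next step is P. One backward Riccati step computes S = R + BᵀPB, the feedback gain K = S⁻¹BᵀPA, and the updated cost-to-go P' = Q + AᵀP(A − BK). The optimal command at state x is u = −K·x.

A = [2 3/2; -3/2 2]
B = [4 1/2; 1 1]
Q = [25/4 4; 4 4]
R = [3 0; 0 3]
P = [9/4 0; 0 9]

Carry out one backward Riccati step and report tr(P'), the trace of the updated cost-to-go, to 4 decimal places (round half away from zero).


28.2229

BᵀP = [9.0000 9.0000; 1.1250 9.0000]
S = R + BᵀPB = [3 0; 0 3] + [45.0000 13.5000; 13.5000 9.5625] = [48.0000 13.5000; 13.5000 12.5625]
BᵀPA = [4.5000 31.5000; -11.2500 19.6875]
K = S⁻¹·BᵀPA = [0.4953 0.3088; -1.4278 1.2353]
A−BK = [0.7326 -0.3529; -0.5675 0.4559]
AᵀP(A−BK) = [10.9582 -7.7426; -7.7426 7.0147]
P' = Q + AᵀP(A−BK) = [17.2082 -3.7426; -3.7426 11.0147]
tr(P') = 28.2229


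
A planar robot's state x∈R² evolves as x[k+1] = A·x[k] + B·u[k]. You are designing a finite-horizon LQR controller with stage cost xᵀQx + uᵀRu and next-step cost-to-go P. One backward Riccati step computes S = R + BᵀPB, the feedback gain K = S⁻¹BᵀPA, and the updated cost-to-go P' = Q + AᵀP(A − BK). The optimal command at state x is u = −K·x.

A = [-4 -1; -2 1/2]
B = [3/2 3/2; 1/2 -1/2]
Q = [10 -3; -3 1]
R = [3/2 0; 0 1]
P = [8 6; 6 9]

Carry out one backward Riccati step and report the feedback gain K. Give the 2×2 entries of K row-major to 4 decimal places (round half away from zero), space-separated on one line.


BᵀP = [15.0000 13.5000; 9.0000 4.5000]
S = R + BᵀPB = [3/2 0; 0 1] + [29.2500 15.7500; 15.7500 11.2500] = [30.7500 15.7500; 15.7500 12.2500]
BᵀPA = [-87.0000 -8.2500; -45.0000 -6.7500]
K = S⁻¹·BᵀPA = [-2.7755 0.0408; -0.1050 -0.6035]
A−BK = [0.3207 -0.1560; -0.6647 0.1778]
AᵀP(A−BK) = [13.8076 -0.6064; -0.6064 0.5131]
P' = Q + AᵀP(A−BK) = [23.8076 -3.6064; -3.6064 1.5131]
tr(P') = 25.3207

-2.7755 0.0408 -0.1050 -0.6035


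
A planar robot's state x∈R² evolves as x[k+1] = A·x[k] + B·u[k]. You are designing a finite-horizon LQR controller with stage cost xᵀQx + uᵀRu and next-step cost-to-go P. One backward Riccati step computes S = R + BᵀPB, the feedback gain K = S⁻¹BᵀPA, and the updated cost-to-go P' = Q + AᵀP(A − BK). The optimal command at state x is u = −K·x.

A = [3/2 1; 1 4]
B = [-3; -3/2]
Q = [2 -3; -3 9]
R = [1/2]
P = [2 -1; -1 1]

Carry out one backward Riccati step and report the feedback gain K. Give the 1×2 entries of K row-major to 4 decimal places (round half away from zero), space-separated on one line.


-0.4468 0.1277

BᵀP = [-4.5000 1.5000]
S = R + BᵀPB = [1/2] + [11.2500] = [11.7500]
BᵀPA = [-5.2500 1.5000]
K = S⁻¹·BᵀPA = [-0.4468 0.1277]
A−BK = [0.1596 1.3830; 0.3298 4.1915]
AᵀP(A−BK) = [0.1543 0.6702; 0.6702 9.8085]
P' = Q + AᵀP(A−BK) = [2.1543 -2.3298; -2.3298 18.8085]
tr(P') = 20.9628


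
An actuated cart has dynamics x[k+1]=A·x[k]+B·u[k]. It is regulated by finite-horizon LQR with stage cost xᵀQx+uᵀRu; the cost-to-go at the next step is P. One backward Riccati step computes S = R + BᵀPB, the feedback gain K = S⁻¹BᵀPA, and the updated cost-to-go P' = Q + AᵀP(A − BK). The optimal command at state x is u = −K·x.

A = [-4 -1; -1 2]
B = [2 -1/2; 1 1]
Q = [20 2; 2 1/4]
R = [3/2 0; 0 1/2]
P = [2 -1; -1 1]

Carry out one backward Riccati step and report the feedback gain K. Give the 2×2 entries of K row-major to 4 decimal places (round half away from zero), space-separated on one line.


-1.2642 -0.1887 1.1132 1.5094

BᵀP = [3.0000 -1.0000; -2.0000 1.5000]
S = R + BᵀPB = [3/2 0; 0 1/2] + [5.0000 -2.5000; -2.5000 2.5000] = [6.5000 -2.5000; -2.5000 3.0000]
BᵀPA = [-11.0000 -5.0000; 6.5000 5.0000]
K = S⁻¹·BᵀPA = [-1.2642 -0.1887; 1.1132 1.5094]
A−BK = [-0.9151 0.1321; -0.8491 0.6792]
AᵀP(A−BK) = [3.8585 1.1132; 1.1132 1.5094]
P' = Q + AᵀP(A−BK) = [23.8585 3.1132; 3.1132 1.7594]
tr(P') = 25.6179


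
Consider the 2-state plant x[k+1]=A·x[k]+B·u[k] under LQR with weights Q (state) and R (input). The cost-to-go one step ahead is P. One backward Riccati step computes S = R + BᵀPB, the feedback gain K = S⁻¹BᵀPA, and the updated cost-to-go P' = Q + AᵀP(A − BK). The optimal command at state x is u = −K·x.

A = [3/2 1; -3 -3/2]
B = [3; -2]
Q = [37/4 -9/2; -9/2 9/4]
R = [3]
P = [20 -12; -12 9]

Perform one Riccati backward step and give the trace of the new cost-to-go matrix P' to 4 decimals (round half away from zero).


BᵀP = [84.0000 -54.0000]
S = R + BᵀPB = [3] + [360.0000] = [363.0000]
BᵀPA = [288.0000 165.0000]
K = S⁻¹·BᵀPA = [0.7934 0.4545]
A−BK = [-0.8802 -0.3636; -1.4132 -0.5909]
AᵀP(A−BK) = [5.5041 2.5909; 2.5909 1.2500]
P' = Q + AᵀP(A−BK) = [14.7541 -1.9091; -1.9091 3.5000]
tr(P') = 18.2541

18.2541


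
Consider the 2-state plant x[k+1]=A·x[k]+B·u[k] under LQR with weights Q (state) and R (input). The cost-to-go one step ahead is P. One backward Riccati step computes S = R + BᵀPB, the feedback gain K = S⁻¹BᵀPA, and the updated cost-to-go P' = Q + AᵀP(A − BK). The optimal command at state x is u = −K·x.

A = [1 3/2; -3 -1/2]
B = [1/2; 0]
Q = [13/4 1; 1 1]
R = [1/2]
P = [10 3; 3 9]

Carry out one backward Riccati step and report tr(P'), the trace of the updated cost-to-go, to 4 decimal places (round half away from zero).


BᵀP = [5.0000 1.5000]
S = R + BᵀPB = [1/2] + [2.5000] = [3.0000]
BᵀPA = [0.5000 6.7500]
K = S⁻¹·BᵀPA = [0.1667 2.2500]
A−BK = [0.9167 0.3750; -3.0000 -0.5000]
AᵀP(A−BK) = [72.9167 12.3750; 12.3750 5.0625]
P' = Q + AᵀP(A−BK) = [76.1667 13.3750; 13.3750 6.0625]
tr(P') = 82.2292

82.2292


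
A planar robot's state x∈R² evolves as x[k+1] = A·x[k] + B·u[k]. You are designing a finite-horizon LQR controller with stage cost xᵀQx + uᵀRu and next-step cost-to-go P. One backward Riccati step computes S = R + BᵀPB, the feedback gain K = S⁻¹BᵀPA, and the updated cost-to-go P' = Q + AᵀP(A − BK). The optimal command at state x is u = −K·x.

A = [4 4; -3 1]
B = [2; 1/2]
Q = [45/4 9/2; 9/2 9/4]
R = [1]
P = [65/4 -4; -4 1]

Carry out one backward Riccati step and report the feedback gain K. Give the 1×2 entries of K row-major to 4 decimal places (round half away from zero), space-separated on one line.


2.4807 1.9657

BᵀP = [30.5000 -7.5000]
S = R + BᵀPB = [1] + [57.2500] = [58.2500]
BᵀPA = [144.5000 114.5000]
K = S⁻¹·BᵀPA = [2.4807 1.9657]
A−BK = [-0.9614 0.0687; -4.2403 0.0172]
AᵀP(A−BK) = [6.5408 4.9614; 4.9614 3.9313]
P' = Q + AᵀP(A−BK) = [17.7908 9.4614; 9.4614 6.1813]
tr(P') = 23.9721


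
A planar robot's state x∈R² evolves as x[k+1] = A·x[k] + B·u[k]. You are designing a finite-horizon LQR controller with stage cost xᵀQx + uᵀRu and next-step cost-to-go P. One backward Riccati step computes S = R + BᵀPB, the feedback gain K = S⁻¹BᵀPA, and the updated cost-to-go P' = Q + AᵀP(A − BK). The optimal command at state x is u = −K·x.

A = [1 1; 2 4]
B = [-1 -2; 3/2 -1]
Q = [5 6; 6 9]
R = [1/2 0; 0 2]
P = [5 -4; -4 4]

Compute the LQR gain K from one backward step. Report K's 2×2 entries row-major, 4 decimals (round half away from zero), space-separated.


BᵀP = [-11.0000 10.0000; -6.0000 4.0000]
S = R + BᵀPB = [1/2 0; 0 2] + [26.0000 12.0000; 12.0000 8.0000] = [26.5000 12.0000; 12.0000 10.0000]
BᵀPA = [9.0000 29.0000; 2.0000 10.0000]
K = S⁻¹·BᵀPA = [0.5455 1.4050; -0.4545 -0.6860]
A−BK = [0.6364 1.0331; 0.7273 1.2066]
AᵀP(A−BK) = [1.0000 1.7273; 1.7273 3.1157]
P' = Q + AᵀP(A−BK) = [6.0000 7.7273; 7.7273 12.1157]
tr(P') = 18.1157

0.5455 1.4050 -0.4545 -0.6860


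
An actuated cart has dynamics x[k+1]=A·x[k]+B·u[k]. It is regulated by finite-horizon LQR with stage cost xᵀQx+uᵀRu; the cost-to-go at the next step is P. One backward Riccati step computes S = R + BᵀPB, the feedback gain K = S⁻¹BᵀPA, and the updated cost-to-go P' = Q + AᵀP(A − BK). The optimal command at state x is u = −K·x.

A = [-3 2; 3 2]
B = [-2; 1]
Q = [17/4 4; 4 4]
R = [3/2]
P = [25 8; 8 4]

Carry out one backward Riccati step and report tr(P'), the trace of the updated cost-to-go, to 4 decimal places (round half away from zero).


BᵀP = [-42.0000 -12.0000]
S = R + BᵀPB = [3/2] + [72.0000] = [73.5000]
BᵀPA = [90.0000 -108.0000]
K = S⁻¹·BᵀPA = [1.2245 -1.4694]
A−BK = [-0.5510 -0.9388; 1.7755 3.4694]
AᵀP(A−BK) = [6.7959 6.2449; 6.2449 21.3061]
P' = Q + AᵀP(A−BK) = [11.0459 10.2449; 10.2449 25.3061]
tr(P') = 36.3520

36.3520


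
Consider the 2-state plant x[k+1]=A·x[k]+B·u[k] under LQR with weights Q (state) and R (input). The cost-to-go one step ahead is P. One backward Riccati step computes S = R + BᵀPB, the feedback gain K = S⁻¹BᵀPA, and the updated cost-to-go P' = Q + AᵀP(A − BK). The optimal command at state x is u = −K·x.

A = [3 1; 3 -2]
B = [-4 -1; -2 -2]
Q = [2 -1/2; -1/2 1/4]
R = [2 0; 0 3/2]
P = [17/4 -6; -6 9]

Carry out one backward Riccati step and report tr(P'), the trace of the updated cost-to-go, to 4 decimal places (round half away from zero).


BᵀP = [-5.0000 6.0000; 7.7500 -12.0000]
S = R + BᵀPB = [2 0; 0 3/2] + [8.0000 -7.0000; -7.0000 16.2500] = [10.0000 -7.0000; -7.0000 17.7500]
BᵀPA = [3.0000 -17.0000; -12.7500 31.7500]
K = S⁻¹·BᵀPA = [-0.2802 -0.6187; -0.8288 1.5447]
A−BK = [1.0506 0.0700; 0.7821 -0.1479]
AᵀP(A−BK) = [1.5233 -1.6984; -1.6984 4.6868]
P' = Q + AᵀP(A−BK) = [3.5233 -2.1984; -2.1984 4.9368]
tr(P') = 8.4601

8.4601


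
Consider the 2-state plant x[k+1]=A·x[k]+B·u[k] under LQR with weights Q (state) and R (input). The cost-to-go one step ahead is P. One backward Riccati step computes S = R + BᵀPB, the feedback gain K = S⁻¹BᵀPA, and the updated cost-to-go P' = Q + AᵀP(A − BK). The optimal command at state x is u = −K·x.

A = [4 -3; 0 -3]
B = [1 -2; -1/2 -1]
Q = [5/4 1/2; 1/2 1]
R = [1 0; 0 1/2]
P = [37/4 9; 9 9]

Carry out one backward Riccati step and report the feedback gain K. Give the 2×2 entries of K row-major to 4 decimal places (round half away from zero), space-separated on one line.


BᵀP = [4.7500 4.5000; -27.5000 -27.0000]
S = R + BᵀPB = [1 0; 0 1/2] + [2.5000 -14.0000; -14.0000 82.0000] = [3.5000 -14.0000; -14.0000 82.5000]
BᵀPA = [19.0000 -27.7500; -110.0000 163.5000]
K = S⁻¹·BᵀPA = [0.2965 -0.0040; -1.2830 1.9811]
A−BK = [1.1375 0.9663; -1.1348 -1.0209]
AᵀP(A−BK) = [1.2345 -0.9987; -0.9987 2.2227]
P' = Q + AᵀP(A−BK) = [2.4845 -0.4987; -0.4987 3.2227]
tr(P') = 5.7072

0.2965 -0.0040 -1.2830 1.9811


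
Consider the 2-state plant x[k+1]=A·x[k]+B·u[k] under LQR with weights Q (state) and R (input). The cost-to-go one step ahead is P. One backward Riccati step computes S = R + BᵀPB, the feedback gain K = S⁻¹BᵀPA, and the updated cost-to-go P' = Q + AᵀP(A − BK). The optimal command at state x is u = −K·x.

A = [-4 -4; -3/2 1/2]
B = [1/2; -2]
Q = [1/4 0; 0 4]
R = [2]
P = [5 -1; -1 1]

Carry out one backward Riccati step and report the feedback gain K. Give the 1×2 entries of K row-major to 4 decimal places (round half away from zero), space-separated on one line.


BᵀP = [4.5000 -2.5000]
S = R + BᵀPB = [2] + [7.2500] = [9.2500]
BᵀPA = [-14.2500 -19.2500]
K = S⁻¹·BᵀPA = [-1.5405 -2.0811]
A−BK = [-3.2297 -2.9595; -4.5811 -3.6622]
AᵀP(A−BK) = [48.2973 45.5946; 45.5946 44.1892]
P' = Q + AᵀP(A−BK) = [48.5473 45.5946; 45.5946 48.1892]
tr(P') = 96.7365

-1.5405 -2.0811


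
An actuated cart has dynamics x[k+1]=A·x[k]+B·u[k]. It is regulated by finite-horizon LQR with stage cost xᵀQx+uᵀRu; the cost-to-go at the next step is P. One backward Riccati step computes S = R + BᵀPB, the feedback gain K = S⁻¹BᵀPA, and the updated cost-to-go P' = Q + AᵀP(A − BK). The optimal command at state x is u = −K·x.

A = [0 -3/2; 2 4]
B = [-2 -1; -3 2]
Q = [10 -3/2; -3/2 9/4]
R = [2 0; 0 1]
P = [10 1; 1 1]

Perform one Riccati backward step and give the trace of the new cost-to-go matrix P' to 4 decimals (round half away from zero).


15.4967

BᵀP = [-23.0000 -5.0000; -8.0000 1.0000]
S = R + BᵀPB = [2 0; 0 1] + [61.0000 13.0000; 13.0000 10.0000] = [63.0000 13.0000; 13.0000 11.0000]
BᵀPA = [-10.0000 14.5000; 2.0000 16.0000]
K = S⁻¹·BᵀPA = [-0.2595 -0.0926; 0.4885 1.5639]
A−BK = [-0.0305 -0.1212; 0.2443 0.5945]
AᵀP(A−BK) = [0.4275 0.9466; 0.9466 2.8192]
P' = Q + AᵀP(A−BK) = [10.4275 -0.5534; -0.5534 5.0692]
tr(P') = 15.4967


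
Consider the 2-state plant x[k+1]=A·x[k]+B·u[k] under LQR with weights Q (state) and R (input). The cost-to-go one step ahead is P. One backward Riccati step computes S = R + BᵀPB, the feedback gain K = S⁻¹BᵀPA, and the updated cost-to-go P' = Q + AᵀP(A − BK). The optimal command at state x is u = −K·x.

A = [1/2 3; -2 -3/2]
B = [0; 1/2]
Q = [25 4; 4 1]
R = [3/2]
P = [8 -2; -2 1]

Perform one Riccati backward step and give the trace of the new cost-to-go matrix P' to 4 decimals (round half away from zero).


BᵀP = [-1.0000 0.5000]
S = R + BᵀPB = [3/2] + [0.2500] = [1.7500]
BᵀPA = [-1.5000 -3.7500]
K = S⁻¹·BᵀPA = [-0.8571 -2.1429]
A−BK = [0.5000 3.0000; -1.5714 -0.4286]
AᵀP(A−BK) = [8.7143 25.2857; 25.2857 84.2143]
P' = Q + AᵀP(A−BK) = [33.7143 29.2857; 29.2857 85.2143]
tr(P') = 118.9286

118.9286


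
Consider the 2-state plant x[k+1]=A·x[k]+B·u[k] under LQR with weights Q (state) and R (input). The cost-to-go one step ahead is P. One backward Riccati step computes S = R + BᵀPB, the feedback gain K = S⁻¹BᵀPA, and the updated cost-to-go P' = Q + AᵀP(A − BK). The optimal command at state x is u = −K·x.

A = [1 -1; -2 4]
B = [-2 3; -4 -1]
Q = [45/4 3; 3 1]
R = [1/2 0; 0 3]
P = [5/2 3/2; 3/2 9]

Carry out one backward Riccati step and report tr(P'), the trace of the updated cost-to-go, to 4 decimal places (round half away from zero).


BᵀP = [-11.0000 -39.0000; 6.0000 -4.5000]
S = R + BᵀPB = [1/2 0; 0 3] + [178.0000 6.0000; 6.0000 22.5000] = [178.5000 6.0000; 6.0000 25.5000]
BᵀPA = [67.0000 -145.0000; 15.0000 -24.0000]
K = S⁻¹·BᵀPA = [0.3584 -0.7869; 0.5039 -0.7560]
A−BK = [0.2051 -0.3058; -0.0624 0.0963]
AᵀP(A−BK) = [0.9278 -1.4366; -1.4366 2.2532]
P' = Q + AᵀP(A−BK) = [12.1778 1.5634; 1.5634 3.2532]
tr(P') = 15.4310

15.4310


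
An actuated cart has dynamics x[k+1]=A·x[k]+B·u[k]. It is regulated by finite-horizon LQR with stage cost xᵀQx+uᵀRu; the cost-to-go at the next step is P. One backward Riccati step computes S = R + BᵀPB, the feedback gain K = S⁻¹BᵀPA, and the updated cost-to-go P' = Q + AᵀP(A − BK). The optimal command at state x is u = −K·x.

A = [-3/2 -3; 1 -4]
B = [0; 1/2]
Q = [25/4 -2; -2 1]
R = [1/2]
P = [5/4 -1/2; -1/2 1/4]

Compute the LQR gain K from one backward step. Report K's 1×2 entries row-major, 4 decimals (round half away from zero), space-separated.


BᵀP = [-0.2500 0.1250]
S = R + BᵀPB = [1/2] + [0.0625] = [0.5625]
BᵀPA = [0.5000 0.2500]
K = S⁻¹·BᵀPA = [0.8889 0.4444]
A−BK = [-1.5000 -3.0000; 0.5556 -4.2222]
AᵀP(A−BK) = [4.1181 2.9028; 2.9028 3.1389]
P' = Q + AᵀP(A−BK) = [10.3681 0.9028; 0.9028 4.1389]
tr(P') = 14.5069

0.8889 0.4444


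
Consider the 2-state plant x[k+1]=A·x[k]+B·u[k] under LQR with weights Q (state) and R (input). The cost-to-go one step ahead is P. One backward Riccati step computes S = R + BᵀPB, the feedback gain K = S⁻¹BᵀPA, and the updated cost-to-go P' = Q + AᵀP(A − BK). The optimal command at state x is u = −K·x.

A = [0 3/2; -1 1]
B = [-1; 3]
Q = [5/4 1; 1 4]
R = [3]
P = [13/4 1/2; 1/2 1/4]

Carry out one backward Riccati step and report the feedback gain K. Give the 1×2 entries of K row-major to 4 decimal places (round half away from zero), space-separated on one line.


BᵀP = [-1.7500 0.2500]
S = R + BᵀPB = [3] + [2.5000] = [5.5000]
BᵀPA = [-0.2500 -2.3750]
K = S⁻¹·BᵀPA = [-0.0455 -0.4318]
A−BK = [-0.0455 1.0682; -0.8636 2.2955]
AᵀP(A−BK) = [0.2386 -1.1080; -1.1080 8.0369]
P' = Q + AᵀP(A−BK) = [1.4886 -0.1080; -0.1080 12.0369]
tr(P') = 13.5256

-0.0455 -0.4318


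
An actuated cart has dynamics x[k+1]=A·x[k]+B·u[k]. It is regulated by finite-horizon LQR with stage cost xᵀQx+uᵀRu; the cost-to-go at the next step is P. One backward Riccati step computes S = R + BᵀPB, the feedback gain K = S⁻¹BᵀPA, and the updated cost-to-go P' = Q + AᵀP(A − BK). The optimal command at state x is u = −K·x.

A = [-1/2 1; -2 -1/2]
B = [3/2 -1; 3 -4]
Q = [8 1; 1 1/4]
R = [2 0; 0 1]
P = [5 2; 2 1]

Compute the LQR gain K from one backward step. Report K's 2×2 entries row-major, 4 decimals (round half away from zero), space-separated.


-0.1521 0.1947 0.3367 -0.0710

BᵀP = [13.5000 6.0000; -13.0000 -6.0000]
S = R + BᵀPB = [2 0; 0 1] + [38.2500 -37.5000; -37.5000 37.0000] = [40.2500 -37.5000; -37.5000 38.0000]
BᵀPA = [-18.7500 10.5000; 18.5000 -10.0000]
K = S⁻¹·BᵀPA = [-0.1521 0.1947; 0.3367 -0.0710]
A−BK = [0.0649 0.6369; -0.1968 -1.3682]
AᵀP(A−BK) = [0.1684 -0.0355; -0.0355 0.4954]
P' = Q + AᵀP(A−BK) = [8.1684 0.9645; 0.9645 0.7454]
tr(P') = 8.9138


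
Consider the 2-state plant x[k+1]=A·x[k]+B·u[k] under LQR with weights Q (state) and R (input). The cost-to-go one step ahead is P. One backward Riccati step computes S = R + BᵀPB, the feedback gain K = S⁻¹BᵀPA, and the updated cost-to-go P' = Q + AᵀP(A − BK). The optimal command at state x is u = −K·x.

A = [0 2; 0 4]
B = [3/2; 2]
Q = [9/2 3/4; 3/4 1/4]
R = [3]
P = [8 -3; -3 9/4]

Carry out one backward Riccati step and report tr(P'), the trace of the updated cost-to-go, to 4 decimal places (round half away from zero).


12.7500

BᵀP = [6.0000 0.0000]
S = R + BᵀPB = [3] + [9.0000] = [12.0000]
BᵀPA = [0.0000 12.0000]
K = S⁻¹·BᵀPA = [0.0000 1.0000]
A−BK = [0.0000 0.5000; 0.0000 2.0000]
AᵀP(A−BK) = [0.0000 0.0000; 0.0000 8.0000]
P' = Q + AᵀP(A−BK) = [4.5000 0.7500; 0.7500 8.2500]
tr(P') = 12.7500


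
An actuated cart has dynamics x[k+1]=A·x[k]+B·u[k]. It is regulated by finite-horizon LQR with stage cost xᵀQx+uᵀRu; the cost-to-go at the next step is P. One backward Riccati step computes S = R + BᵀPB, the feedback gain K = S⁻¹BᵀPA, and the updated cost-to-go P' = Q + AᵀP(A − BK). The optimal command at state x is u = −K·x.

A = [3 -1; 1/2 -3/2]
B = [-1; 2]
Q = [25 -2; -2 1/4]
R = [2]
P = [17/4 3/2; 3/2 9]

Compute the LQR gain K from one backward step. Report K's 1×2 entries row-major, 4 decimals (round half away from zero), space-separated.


0.1241 -0.6483

BᵀP = [-1.2500 16.5000]
S = R + BᵀPB = [2] + [34.2500] = [36.2500]
BᵀPA = [4.5000 -23.5000]
K = S⁻¹·BᵀPA = [0.1241 -0.6483]
A−BK = [3.1241 -1.6483; 0.2517 -0.2034]
AᵀP(A−BK) = [44.4414 -24.0828; -24.0828 13.7655]
P' = Q + AᵀP(A−BK) = [69.4414 -26.0828; -26.0828 14.0155]
tr(P') = 83.4569


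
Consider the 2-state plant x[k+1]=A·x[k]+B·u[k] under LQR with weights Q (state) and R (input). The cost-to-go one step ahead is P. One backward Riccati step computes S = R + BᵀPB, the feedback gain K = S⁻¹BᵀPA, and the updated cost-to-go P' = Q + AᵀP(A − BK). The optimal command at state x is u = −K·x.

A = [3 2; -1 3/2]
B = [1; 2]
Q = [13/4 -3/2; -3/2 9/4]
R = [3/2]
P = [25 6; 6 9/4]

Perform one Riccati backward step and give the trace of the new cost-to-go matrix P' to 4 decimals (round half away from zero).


BᵀP = [37.0000 10.5000]
S = R + BᵀPB = [3/2] + [58.0000] = [59.5000]
BᵀPA = [100.5000 89.7500]
K = S⁻¹·BᵀPA = [1.6891 1.5084]
A−BK = [1.3109 0.4916; -4.3782 -1.5168]
AᵀP(A−BK) = [21.4979 10.0305; 10.0305 5.6833]
P' = Q + AᵀP(A−BK) = [24.7479 8.5305; 8.5305 7.9333]
tr(P') = 32.6812

32.6812


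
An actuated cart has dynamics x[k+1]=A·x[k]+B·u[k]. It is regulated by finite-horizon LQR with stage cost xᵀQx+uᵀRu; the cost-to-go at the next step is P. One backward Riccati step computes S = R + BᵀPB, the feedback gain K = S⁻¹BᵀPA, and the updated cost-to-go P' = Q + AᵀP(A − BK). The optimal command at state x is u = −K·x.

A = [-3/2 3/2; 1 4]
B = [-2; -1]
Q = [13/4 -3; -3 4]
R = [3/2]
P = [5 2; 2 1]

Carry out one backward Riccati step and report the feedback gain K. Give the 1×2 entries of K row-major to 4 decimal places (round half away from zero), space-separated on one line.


0.4262 -1.2459

BᵀP = [-12.0000 -5.0000]
S = R + BᵀPB = [3/2] + [29.0000] = [30.5000]
BᵀPA = [13.0000 -38.0000]
K = S⁻¹·BᵀPA = [0.4262 -1.2459]
A−BK = [-0.6475 -0.9918; 1.4262 2.7541]
AᵀP(A−BK) = [0.7090 -0.0533; -0.0533 3.9057]
P' = Q + AᵀP(A−BK) = [3.9590 -3.0533; -3.0533 7.9057]
tr(P') = 11.8648


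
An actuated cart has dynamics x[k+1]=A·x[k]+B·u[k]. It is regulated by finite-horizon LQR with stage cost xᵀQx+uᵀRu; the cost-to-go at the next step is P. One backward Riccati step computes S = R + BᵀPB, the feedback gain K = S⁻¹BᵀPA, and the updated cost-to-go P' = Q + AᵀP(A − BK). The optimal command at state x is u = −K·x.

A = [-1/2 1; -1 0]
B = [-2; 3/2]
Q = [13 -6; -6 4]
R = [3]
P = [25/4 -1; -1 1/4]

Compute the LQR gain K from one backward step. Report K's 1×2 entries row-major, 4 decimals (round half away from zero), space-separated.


BᵀP = [-14.0000 2.3750]
S = R + BᵀPB = [3] + [31.5625] = [34.5625]
BᵀPA = [4.6250 -14.0000]
K = S⁻¹·BᵀPA = [0.1338 -0.4051]
A−BK = [-0.2324 0.1899; -1.2007 0.6076]
AᵀP(A−BK) = [0.1936 -0.2516; -0.2516 0.5791]
P' = Q + AᵀP(A−BK) = [13.1936 -6.2516; -6.2516 4.5791]
tr(P') = 17.7727

0.1338 -0.4051


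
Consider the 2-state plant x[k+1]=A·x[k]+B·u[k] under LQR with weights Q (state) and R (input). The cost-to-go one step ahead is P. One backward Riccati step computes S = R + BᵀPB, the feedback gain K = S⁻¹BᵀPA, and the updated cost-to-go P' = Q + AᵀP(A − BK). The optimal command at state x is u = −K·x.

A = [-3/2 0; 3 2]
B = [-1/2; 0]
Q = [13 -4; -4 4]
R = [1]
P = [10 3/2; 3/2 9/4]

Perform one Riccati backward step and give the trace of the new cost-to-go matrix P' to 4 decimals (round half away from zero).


46.7321

BᵀP = [-5.0000 -0.7500]
S = R + BᵀPB = [1] + [2.5000] = [3.5000]
BᵀPA = [5.2500 -1.5000]
K = S⁻¹·BᵀPA = [1.5000 -0.4286]
A−BK = [-0.7500 -0.2143; 3.0000 2.0000]
AᵀP(A−BK) = [21.3750 11.2500; 11.2500 8.3571]
P' = Q + AᵀP(A−BK) = [34.3750 7.2500; 7.2500 12.3571]
tr(P') = 46.7321


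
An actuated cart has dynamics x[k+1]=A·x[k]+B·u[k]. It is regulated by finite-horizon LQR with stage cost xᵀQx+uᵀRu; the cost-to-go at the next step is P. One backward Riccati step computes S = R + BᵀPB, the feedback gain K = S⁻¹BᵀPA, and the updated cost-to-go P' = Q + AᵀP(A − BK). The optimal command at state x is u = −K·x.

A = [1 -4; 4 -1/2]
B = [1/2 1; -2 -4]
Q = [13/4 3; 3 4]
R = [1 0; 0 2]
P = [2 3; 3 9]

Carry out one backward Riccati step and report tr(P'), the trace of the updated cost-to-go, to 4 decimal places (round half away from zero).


BᵀP = [-5.0000 -16.5000; -10.0000 -33.0000]
S = R + BᵀPB = [1 0; 0 2] + [30.5000 61.0000; 61.0000 122.0000] = [31.5000 61.0000; 61.0000 124.0000]
BᵀPA = [-71.0000 28.2500; -142.0000 56.5000]
K = S⁻¹·BᵀPA = [-0.7676 0.3054; -0.7676 0.3054]
A−BK = [2.1514 -4.4581; -0.6054 1.3324]
AᵀP(A−BK) = [6.5081 -10.4486; -10.4486 20.3669]
P' = Q + AᵀP(A−BK) = [9.7581 -7.4486; -7.4486 24.3669]
tr(P') = 34.1250

34.1250


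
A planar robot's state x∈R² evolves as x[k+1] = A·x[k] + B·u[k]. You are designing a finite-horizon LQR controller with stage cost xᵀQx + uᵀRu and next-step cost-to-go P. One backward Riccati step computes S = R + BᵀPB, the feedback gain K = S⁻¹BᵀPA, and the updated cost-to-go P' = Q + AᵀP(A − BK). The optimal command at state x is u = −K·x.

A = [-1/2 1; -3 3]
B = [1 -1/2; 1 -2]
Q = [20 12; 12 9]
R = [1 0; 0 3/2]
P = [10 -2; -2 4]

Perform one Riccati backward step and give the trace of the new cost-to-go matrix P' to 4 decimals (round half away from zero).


BᵀP = [8.0000 2.0000; -1.0000 -7.0000]
S = R + BᵀPB = [1 0; 0 3/2] + [10.0000 -8.0000; -8.0000 14.5000] = [11.0000 -8.0000; -8.0000 16.0000]
BᵀPA = [-10.0000 14.0000; 21.5000 -22.0000]
K = S⁻¹·BᵀPA = [0.1071 0.4286; 1.3973 -1.1607]
A−BK = [0.0915 -0.0089; -0.3125 0.2500]
AᵀP(A−BK) = [3.5290 -2.7589; -2.7589 2.4643]
P' = Q + AᵀP(A−BK) = [23.5290 9.2411; 9.2411 11.4643]
tr(P') = 34.9933

34.9933


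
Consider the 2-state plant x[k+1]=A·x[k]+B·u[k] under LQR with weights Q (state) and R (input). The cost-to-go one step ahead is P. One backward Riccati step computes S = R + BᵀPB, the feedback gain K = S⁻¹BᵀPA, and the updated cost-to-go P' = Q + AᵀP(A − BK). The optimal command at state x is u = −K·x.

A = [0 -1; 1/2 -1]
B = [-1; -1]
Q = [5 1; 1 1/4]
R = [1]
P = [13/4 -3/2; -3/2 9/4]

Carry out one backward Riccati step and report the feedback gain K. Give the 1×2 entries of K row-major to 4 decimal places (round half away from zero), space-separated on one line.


-0.1071 0.7143

BᵀP = [-1.7500 -0.7500]
S = R + BᵀPB = [1] + [2.5000] = [3.5000]
BᵀPA = [-0.3750 2.5000]
K = S⁻¹·BᵀPA = [-0.1071 0.7143]
A−BK = [-0.1071 -0.2857; 0.3929 -0.2857]
AᵀP(A−BK) = [0.5223 -0.1071; -0.1071 0.7143]
P' = Q + AᵀP(A−BK) = [5.5223 0.8929; 0.8929 0.9643]
tr(P') = 6.4866
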